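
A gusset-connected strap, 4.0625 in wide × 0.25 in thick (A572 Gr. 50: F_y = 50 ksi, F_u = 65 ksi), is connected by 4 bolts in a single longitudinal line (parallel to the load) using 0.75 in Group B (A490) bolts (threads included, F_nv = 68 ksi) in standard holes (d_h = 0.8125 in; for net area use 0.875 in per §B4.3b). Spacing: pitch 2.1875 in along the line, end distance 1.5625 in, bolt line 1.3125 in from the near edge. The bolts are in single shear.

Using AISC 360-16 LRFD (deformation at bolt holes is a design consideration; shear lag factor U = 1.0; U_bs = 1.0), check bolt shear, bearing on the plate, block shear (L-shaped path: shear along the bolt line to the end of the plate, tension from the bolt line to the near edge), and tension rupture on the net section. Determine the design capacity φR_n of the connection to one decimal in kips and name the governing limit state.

Bolt shear: A_b = π(0.75)²/4 = 0.44179 in². φR_n = 0.75 × 68 × 0.44179 × 4 × 1 = 90.1 kips.
Bearing (0.25 in plate, F_u = 65 ksi): end bolts L_c = 1.5625 − 0.8125/2 = 1.15625, R_n = min(1.2×1.15625×0.25×65, 2.4×0.75×0.25×65) = 22.547 kips/bolt; interior L_c = 2.1875 − 0.8125 = 1.375, R_n = 26.813 kips/bolt. φR_n = 0.75 × (1×22.547 + 3×26.813) = 77.2 kips.
Block shear: shear path 1×[1.5625+3×2.1875] = 1×8.125 in, A_gv = 2.0313, A_nv = 1×(8.125 − 3.5×0.875)×0.25 = 1.2656 in²; tension to near edge: (1.3125 − 0.5×0.875)×0.25 = 0.21875 in². R_n = min(0.6×65×1.2656, 0.6×50×2.0313) + 1.0×65×0.21875 = min(49.358, 60.939) + 14.219 = 63.577 kips. φR_n = 0.75 × 63.577 = 47.7 kips.
Tension rupture (net): A_n = (4.0625 − 1×0.875)×0.25 = 0.79688 in² (U = 1.0, A_e = A_n). φR_n = 0.75 × 65 × 0.79688 = 38.8 kips.
Governing: min(90.1, 77.2, 47.7, 38.8) = 38.8 kips → net-section rupture.

38.8 kips (net-section rupture governs)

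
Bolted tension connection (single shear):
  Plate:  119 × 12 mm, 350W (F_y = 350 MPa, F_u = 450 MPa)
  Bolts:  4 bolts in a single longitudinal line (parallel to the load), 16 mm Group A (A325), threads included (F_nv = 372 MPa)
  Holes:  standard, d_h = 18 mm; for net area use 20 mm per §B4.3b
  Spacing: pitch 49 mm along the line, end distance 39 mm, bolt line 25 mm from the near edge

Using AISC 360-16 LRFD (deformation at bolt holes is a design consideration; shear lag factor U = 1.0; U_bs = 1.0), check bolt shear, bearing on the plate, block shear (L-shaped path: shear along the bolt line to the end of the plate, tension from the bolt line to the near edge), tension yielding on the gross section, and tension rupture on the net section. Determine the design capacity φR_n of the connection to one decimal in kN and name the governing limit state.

Bolt shear: A_b = π(16)²/4 = 201.06 mm². φR_n = 0.75 × 372 × 201.06 × 4 × 1 = 224.4 kN.
Bearing (12 mm plate, F_u = 450 MPa): end bolts L_c = 39 − 18/2 = 30, R_n = min(1.2×30×12×450, 2.4×16×12×450) = 194.4 kN/bolt; interior L_c = 49 − 18 = 31, R_n = 200.88 kN/bolt. φR_n = 0.75 × (1×194.4 + 3×200.88) = 597.8 kN.
Block shear: shear path 1×[39+3×49] = 1×186 mm, A_gv = 2232, A_nv = 1×(186 − 3.5×20)×12 = 1392 mm²; tension to near edge: (25 − 0.5×20)×12 = 180 mm². R_n = min(0.6×450×1392, 0.6×350×2232) + 1.0×450×180 = min(375.84, 468.72) + 81 = 456.84 kN. φR_n = 0.75 × 456.84 = 342.6 kN.
Tension yield (gross): A_g = 119×12 = 1428 mm². φR_n = 0.90 × 350 × 1428 = 449.8 kN.
Tension rupture (net): A_n = (119 − 1×20)×12 = 1188 mm² (U = 1.0, A_e = A_n). φR_n = 0.75 × 450 × 1188 = 401.0 kN.
Governing: min(224.4, 597.8, 342.6, 449.8, 401.0) = 224.4 kN → bolt shear.

224.4 kN (bolt shear governs)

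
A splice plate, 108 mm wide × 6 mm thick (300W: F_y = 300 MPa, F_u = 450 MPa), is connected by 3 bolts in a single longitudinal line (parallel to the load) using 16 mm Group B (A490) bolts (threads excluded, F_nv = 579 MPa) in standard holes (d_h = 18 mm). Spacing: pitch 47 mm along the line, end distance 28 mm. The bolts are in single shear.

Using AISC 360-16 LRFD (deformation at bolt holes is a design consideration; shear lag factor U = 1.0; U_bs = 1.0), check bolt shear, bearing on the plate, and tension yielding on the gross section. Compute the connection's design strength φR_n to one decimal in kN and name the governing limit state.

Bolt shear: A_b = π(16)²/4 = 201.06 mm². φR_n = 0.75 × 579 × 201.06 × 3 × 1 = 261.9 kN.
Bearing (6 mm plate, F_u = 450 MPa): end bolts L_c = 28 − 18/2 = 19, R_n = min(1.2×19×6×450, 2.4×16×6×450) = 61.56 kN/bolt; interior L_c = 47 − 18 = 29, R_n = 93.96 kN/bolt. φR_n = 0.75 × (1×61.56 + 2×93.96) = 187.1 kN.
Tension yield (gross): A_g = 108×6 = 648 mm². φR_n = 0.90 × 300 × 648 = 175.0 kN.
Governing: min(261.9, 187.1, 175.0) = 175.0 kN → gross-section yield.

175.0 kN (gross-section yield governs)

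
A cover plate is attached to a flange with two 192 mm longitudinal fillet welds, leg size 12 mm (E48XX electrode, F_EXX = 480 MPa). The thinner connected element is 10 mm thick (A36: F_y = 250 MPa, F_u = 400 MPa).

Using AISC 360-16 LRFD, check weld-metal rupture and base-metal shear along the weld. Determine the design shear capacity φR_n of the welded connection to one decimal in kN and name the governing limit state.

Weld metal: throat = 0.707×12 = 8.484 mm, L = 2×192 = 384 mm. φR_n = 0.75 × 0.6 × 480 × 8.484 × 384 = 703.7 kN.
Base metal shear (10 mm plate): yield φR_n = 1.0×0.6×250×10×384 = 576.0 kN; rupture φR_n = 0.75×0.6×400×10×384 = 691.2 kN; take 576.0 kN (yield).
Governing: min(703.7, 576.0) = 576.0 kN → base-metal shear.

576.0 kN (base-metal shear governs)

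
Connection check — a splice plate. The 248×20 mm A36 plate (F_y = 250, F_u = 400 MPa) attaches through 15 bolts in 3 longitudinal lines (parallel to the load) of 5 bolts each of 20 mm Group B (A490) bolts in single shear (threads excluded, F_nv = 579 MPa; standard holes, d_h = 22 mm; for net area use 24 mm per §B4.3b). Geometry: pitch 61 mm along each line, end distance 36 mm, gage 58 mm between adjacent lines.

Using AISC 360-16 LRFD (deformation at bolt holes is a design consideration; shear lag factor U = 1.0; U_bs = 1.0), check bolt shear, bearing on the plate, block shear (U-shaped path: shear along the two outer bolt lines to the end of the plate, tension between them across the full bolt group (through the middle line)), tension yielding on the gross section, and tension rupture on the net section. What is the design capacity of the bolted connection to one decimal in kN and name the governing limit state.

1056.0 kN (net-section rupture governs)

Bolt shear: A_b = π(20)²/4 = 314.16 mm². φR_n = 0.75 × 579 × 314.16 × 15 × 1 = 2046.4 kN.
Bearing (20 mm plate, F_u = 400 MPa): end bolts L_c = 36 − 22/2 = 25, R_n = min(1.2×25×20×400, 2.4×20×20×400) = 240 kN/bolt; interior L_c = 61 − 22 = 39, R_n = 374.4 kN/bolt. φR_n = 0.75 × (3×240 + 12×374.4) = 3909.6 kN.
Block shear: shear path 2×[36+4×61] = 2×280 mm, A_gv = 11200, A_nv = 2×(280 − 4.5×24)×20 = 6880 mm²; tension across gage: (116 − 2×24)×20 = 1360 mm². R_n = min(0.6×400×6880, 0.6×250×11200) + 1.0×400×1360 = min(1651.2, 1680) + 544 = 2195.2 kN. φR_n = 0.75 × 2195.2 = 1646.4 kN.
Tension yield (gross): A_g = 248×20 = 4960 mm². φR_n = 0.90 × 250 × 4960 = 1116.0 kN.
Tension rupture (net): A_n = (248 − 3×24)×20 = 3520 mm² (U = 1.0, A_e = A_n). φR_n = 0.75 × 400 × 3520 = 1056.0 kN.
Governing: min(2046.4, 3909.6, 1646.4, 1116.0, 1056.0) = 1056.0 kN → net-section rupture.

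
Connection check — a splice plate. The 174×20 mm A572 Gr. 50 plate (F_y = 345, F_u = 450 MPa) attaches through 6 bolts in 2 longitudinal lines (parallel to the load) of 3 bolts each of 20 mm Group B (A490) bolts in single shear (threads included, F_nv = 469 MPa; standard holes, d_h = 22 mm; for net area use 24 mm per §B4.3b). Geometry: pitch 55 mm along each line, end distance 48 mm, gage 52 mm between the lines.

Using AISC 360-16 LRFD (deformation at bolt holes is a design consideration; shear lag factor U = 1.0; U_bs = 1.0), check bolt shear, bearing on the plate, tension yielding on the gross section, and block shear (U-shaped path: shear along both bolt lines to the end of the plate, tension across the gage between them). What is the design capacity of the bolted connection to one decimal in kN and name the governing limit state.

663.0 kN (bolt shear governs)

Bolt shear: A_b = π(20)²/4 = 314.16 mm². φR_n = 0.75 × 469 × 314.16 × 6 × 1 = 663.0 kN.
Bearing (20 mm plate, F_u = 450 MPa): end bolts L_c = 48 − 22/2 = 37, R_n = min(1.2×37×20×450, 2.4×20×20×450) = 399.6 kN/bolt; interior L_c = 55 − 22 = 33, R_n = 356.4 kN/bolt. φR_n = 0.75 × (2×399.6 + 4×356.4) = 1668.6 kN.
Tension yield (gross): A_g = 174×20 = 3480 mm². φR_n = 0.90 × 345 × 3480 = 1080.5 kN.
Block shear: shear path 2×[48+2×55] = 2×158 mm, A_gv = 6320, A_nv = 2×(158 − 2.5×24)×20 = 3920 mm²; tension across gage: (52 − 1×24)×20 = 560 mm². R_n = min(0.6×450×3920, 0.6×345×6320) + 1.0×450×560 = min(1058.4, 1308.2) + 252 = 1310.4 kN. φR_n = 0.75 × 1310.4 = 982.8 kN.
Governing: min(663.0, 1668.6, 1080.5, 982.8) = 663.0 kN → bolt shear.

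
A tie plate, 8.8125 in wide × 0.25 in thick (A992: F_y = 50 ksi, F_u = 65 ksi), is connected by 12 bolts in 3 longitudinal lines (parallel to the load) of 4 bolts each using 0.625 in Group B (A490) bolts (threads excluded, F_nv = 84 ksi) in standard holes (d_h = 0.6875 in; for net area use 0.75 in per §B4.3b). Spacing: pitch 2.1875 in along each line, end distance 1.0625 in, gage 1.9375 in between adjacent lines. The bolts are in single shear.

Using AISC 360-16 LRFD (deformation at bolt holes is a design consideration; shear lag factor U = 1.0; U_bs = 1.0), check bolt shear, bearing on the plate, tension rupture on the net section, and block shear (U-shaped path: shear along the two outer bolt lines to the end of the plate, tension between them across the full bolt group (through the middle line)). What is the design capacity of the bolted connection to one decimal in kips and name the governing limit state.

80.0 kips (net-section rupture governs)

Bolt shear: A_b = π(0.625)²/4 = 0.3068 in². φR_n = 0.75 × 84 × 0.3068 × 12 × 1 = 231.9 kips.
Bearing (0.25 in plate, F_u = 65 ksi): end bolts L_c = 1.0625 − 0.6875/2 = 0.71875, R_n = min(1.2×0.71875×0.25×65, 2.4×0.625×0.25×65) = 14.016 kips/bolt; interior L_c = 2.1875 − 0.6875 = 1.5, R_n = 24.375 kips/bolt. φR_n = 0.75 × (3×14.016 + 9×24.375) = 196.1 kips.
Tension rupture (net): A_n = (8.8125 − 3×0.75)×0.25 = 1.6406 in² (U = 1.0, A_e = A_n). φR_n = 0.75 × 65 × 1.6406 = 80.0 kips.
Block shear: shear path 2×[1.0625+3×2.1875] = 2×7.625 in, A_gv = 3.8125, A_nv = 2×(7.625 − 3.5×0.75)×0.25 = 2.5 in²; tension across gage: (3.875 − 2×0.75)×0.25 = 0.59375 in². R_n = min(0.6×65×2.5, 0.6×50×3.8125) + 1.0×65×0.59375 = min(97.5, 114.38) + 38.594 = 136.09 kips. φR_n = 0.75 × 136.09 = 102.1 kips.
Governing: min(231.9, 196.1, 80.0, 102.1) = 80.0 kips → net-section rupture.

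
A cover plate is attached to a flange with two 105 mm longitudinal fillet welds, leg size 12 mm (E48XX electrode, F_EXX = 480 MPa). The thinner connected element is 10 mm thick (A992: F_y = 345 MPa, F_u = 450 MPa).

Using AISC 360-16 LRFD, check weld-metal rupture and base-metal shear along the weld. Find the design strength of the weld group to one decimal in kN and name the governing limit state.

Weld metal: throat = 0.707×12 = 8.484 mm, L = 2×105 = 210 mm. φR_n = 0.75 × 0.6 × 480 × 8.484 × 210 = 384.8 kN.
Base metal shear (10 mm plate): yield φR_n = 1.0×0.6×345×10×210 = 434.7 kN; rupture φR_n = 0.75×0.6×450×10×210 = 425.3 kN; take 425.3 kN (rupture).
Governing: min(384.8, 425.3) = 384.8 kN → weld metal.

384.8 kN (weld metal governs)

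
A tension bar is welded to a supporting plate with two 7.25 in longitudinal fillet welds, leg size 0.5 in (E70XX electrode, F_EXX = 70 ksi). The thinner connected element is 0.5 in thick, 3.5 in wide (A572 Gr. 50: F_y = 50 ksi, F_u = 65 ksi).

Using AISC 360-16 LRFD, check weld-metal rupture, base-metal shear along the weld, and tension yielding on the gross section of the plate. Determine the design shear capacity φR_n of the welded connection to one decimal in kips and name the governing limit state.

78.8 kips (gross-section yield governs)

Weld metal: throat = 0.707×0.5 = 0.3535 in, L = 2×7.25 = 14.5 in. φR_n = 0.75 × 0.6 × 70 × 0.3535 × 14.5 = 161.5 kips.
Base metal shear (0.5 in plate): yield φR_n = 1.0×0.6×50×0.5×14.5 = 217.5 kips; rupture φR_n = 0.75×0.6×65×0.5×14.5 = 212.1 kips; take 212.1 kips (rupture).
Tension yield (gross): A_g = 3.5×0.5 = 1.75 in². φR_n = 0.90 × 50 × 1.75 = 78.8 kips.
Governing: min(161.5, 212.1, 78.8) = 78.8 kips → gross-section yield.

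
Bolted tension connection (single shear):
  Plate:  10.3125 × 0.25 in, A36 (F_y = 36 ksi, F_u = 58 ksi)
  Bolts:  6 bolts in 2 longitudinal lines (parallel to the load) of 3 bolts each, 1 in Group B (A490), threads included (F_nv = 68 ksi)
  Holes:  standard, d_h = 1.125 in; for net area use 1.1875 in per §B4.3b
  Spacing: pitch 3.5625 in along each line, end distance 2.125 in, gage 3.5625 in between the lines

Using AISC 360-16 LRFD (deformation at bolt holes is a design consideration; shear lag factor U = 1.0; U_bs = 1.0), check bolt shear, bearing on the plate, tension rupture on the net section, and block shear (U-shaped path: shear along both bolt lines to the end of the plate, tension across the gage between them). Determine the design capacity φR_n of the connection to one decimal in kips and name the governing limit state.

86.3 kips (net-section rupture governs)

Bolt shear: A_b = π(1)²/4 = 0.7854 in². φR_n = 0.75 × 68 × 0.7854 × 6 × 1 = 240.3 kips.
Bearing (0.25 in plate, F_u = 58 ksi): end bolts L_c = 2.125 − 1.125/2 = 1.5625, R_n = min(1.2×1.5625×0.25×58, 2.4×1×0.25×58) = 27.188 kips/bolt; interior L_c = 3.5625 − 1.125 = 2.4375, R_n = 34.8 kips/bolt. φR_n = 0.75 × (2×27.188 + 4×34.8) = 145.2 kips.
Tension rupture (net): A_n = (10.3125 − 2×1.1875)×0.25 = 1.9844 in² (U = 1.0, A_e = A_n). φR_n = 0.75 × 58 × 1.9844 = 86.3 kips.
Block shear: shear path 2×[2.125+2×3.5625] = 2×9.25 in, A_gv = 4.625, A_nv = 2×(9.25 − 2.5×1.1875)×0.25 = 3.1406 in²; tension across gage: (3.5625 − 1×1.1875)×0.25 = 0.59375 in². R_n = min(0.6×58×3.1406, 0.6×36×4.625) + 1.0×58×0.59375 = min(109.29, 99.9) + 34.438 = 134.34 kips. φR_n = 0.75 × 134.34 = 100.8 kips.
Governing: min(240.3, 145.2, 86.3, 100.8) = 86.3 kips → net-section rupture.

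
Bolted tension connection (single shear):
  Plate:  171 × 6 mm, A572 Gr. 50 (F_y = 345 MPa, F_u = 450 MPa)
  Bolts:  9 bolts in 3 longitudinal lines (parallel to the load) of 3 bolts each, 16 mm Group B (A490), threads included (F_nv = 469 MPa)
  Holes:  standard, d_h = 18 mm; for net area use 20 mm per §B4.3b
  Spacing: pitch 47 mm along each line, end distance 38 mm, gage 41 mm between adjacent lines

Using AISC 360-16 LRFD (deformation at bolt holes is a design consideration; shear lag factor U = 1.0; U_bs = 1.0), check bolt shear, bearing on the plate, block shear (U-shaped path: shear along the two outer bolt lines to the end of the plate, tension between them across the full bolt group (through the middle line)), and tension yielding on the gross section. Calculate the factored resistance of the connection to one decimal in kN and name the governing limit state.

Bolt shear: A_b = π(16)²/4 = 201.06 mm². φR_n = 0.75 × 469 × 201.06 × 9 × 1 = 636.5 kN.
Bearing (6 mm plate, F_u = 450 MPa): end bolts L_c = 38 − 18/2 = 29, R_n = min(1.2×29×6×450, 2.4×16×6×450) = 93.96 kN/bolt; interior L_c = 47 − 18 = 29, R_n = 93.96 kN/bolt. φR_n = 0.75 × (3×93.96 + 6×93.96) = 634.2 kN.
Block shear: shear path 2×[38+2×47] = 2×132 mm, A_gv = 1584, A_nv = 2×(132 − 2.5×20)×6 = 984 mm²; tension across gage: (82 − 2×20)×6 = 252 mm². R_n = min(0.6×450×984, 0.6×345×1584) + 1.0×450×252 = min(265.68, 327.89) + 113.4 = 379.08 kN. φR_n = 0.75 × 379.08 = 284.3 kN.
Tension yield (gross): A_g = 171×6 = 1026 mm². φR_n = 0.90 × 345 × 1026 = 318.6 kN.
Governing: min(636.5, 634.2, 284.3, 318.6) = 284.3 kN → block shear.

284.3 kN (block shear governs)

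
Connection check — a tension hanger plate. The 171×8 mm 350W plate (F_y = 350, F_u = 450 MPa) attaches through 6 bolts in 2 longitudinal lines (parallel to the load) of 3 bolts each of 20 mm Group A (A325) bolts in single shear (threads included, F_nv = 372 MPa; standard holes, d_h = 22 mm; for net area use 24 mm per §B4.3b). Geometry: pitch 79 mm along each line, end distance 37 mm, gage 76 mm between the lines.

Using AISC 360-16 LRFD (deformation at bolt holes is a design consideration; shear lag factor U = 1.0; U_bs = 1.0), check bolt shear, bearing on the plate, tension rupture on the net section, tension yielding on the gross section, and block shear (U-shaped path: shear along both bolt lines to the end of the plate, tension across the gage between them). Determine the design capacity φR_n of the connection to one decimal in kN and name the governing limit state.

Bolt shear: A_b = π(20)²/4 = 314.16 mm². φR_n = 0.75 × 372 × 314.16 × 6 × 1 = 525.9 kN.
Bearing (8 mm plate, F_u = 450 MPa): end bolts L_c = 37 − 22/2 = 26, R_n = min(1.2×26×8×450, 2.4×20×8×450) = 112.32 kN/bolt; interior L_c = 79 − 22 = 57, R_n = 172.8 kN/bolt. φR_n = 0.75 × (2×112.32 + 4×172.8) = 686.9 kN.
Tension rupture (net): A_n = (171 − 2×24)×8 = 984 mm² (U = 1.0, A_e = A_n). φR_n = 0.75 × 450 × 984 = 332.1 kN.
Tension yield (gross): A_g = 171×8 = 1368 mm². φR_n = 0.90 × 350 × 1368 = 430.9 kN.
Block shear: shear path 2×[37+2×79] = 2×195 mm, A_gv = 3120, A_nv = 2×(195 − 2.5×24)×8 = 2160 mm²; tension across gage: (76 − 1×24)×8 = 416 mm². R_n = min(0.6×450×2160, 0.6×350×3120) + 1.0×450×416 = min(583.2, 655.2) + 187.2 = 770.4 kN. φR_n = 0.75 × 770.4 = 577.8 kN.
Governing: min(525.9, 686.9, 332.1, 430.9, 577.8) = 332.1 kN → net-section rupture.

332.1 kN (net-section rupture governs)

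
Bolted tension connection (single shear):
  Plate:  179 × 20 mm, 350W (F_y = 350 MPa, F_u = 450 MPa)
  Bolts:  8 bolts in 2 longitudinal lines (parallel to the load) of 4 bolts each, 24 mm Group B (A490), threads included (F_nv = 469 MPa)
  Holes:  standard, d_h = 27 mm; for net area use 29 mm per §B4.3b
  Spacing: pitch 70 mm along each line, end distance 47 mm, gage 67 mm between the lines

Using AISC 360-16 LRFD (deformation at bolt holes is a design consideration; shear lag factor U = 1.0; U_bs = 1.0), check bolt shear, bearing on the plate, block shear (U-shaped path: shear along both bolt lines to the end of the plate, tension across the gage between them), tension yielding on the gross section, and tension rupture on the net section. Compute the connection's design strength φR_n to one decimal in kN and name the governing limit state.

Bolt shear: A_b = π(24)²/4 = 452.39 mm². φR_n = 0.75 × 469 × 452.39 × 8 × 1 = 1273.0 kN.
Bearing (20 mm plate, F_u = 450 MPa): end bolts L_c = 47 − 27/2 = 33.5, R_n = min(1.2×33.5×20×450, 2.4×24×20×450) = 361.8 kN/bolt; interior L_c = 70 − 27 = 43, R_n = 464.4 kN/bolt. φR_n = 0.75 × (2×361.8 + 6×464.4) = 2632.5 kN.
Block shear: shear path 2×[47+3×70] = 2×257 mm, A_gv = 10280, A_nv = 2×(257 − 3.5×29)×20 = 6220 mm²; tension across gage: (67 − 1×29)×20 = 760 mm². R_n = min(0.6×450×6220, 0.6×350×10280) + 1.0×450×760 = min(1679.4, 2158.8) + 342 = 2021.4 kN. φR_n = 0.75 × 2021.4 = 1516.1 kN.
Tension yield (gross): A_g = 179×20 = 3580 mm². φR_n = 0.90 × 350 × 3580 = 1127.7 kN.
Tension rupture (net): A_n = (179 − 2×29)×20 = 2420 mm² (U = 1.0, A_e = A_n). φR_n = 0.75 × 450 × 2420 = 816.8 kN.
Governing: min(1273.0, 2632.5, 1516.1, 1127.7, 816.8) = 816.8 kN → net-section rupture.

816.8 kN (net-section rupture governs)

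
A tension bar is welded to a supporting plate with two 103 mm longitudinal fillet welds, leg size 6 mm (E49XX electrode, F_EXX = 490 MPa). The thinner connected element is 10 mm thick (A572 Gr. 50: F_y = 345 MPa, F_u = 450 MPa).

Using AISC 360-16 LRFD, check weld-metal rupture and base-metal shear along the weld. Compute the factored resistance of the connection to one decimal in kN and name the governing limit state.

Weld metal: throat = 0.707×6 = 4.242 mm, L = 2×103 = 206 mm. φR_n = 0.75 × 0.6 × 490 × 4.242 × 206 = 192.7 kN.
Base metal shear (10 mm plate): yield φR_n = 1.0×0.6×345×10×206 = 426.4 kN; rupture φR_n = 0.75×0.6×450×10×206 = 417.2 kN; take 417.2 kN (rupture).
Governing: min(192.7, 417.2) = 192.7 kN → weld metal.

192.7 kN (weld metal governs)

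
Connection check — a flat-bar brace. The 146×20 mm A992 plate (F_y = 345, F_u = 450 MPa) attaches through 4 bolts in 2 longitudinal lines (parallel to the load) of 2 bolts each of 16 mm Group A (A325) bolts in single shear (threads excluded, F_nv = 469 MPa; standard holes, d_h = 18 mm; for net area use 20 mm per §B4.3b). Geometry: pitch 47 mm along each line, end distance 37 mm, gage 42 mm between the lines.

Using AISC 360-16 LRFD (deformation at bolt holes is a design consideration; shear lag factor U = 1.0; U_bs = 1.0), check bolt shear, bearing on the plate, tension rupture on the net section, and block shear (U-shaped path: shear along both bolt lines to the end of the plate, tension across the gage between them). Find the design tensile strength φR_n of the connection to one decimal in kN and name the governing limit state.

Bolt shear: A_b = π(16)²/4 = 201.06 mm². φR_n = 0.75 × 469 × 201.06 × 4 × 1 = 282.9 kN.
Bearing (20 mm plate, F_u = 450 MPa): end bolts L_c = 37 − 18/2 = 28, R_n = min(1.2×28×20×450, 2.4×16×20×450) = 302.4 kN/bolt; interior L_c = 47 − 18 = 29, R_n = 313.2 kN/bolt. φR_n = 0.75 × (2×302.4 + 2×313.2) = 923.4 kN.
Tension rupture (net): A_n = (146 − 2×20)×20 = 2120 mm² (U = 1.0, A_e = A_n). φR_n = 0.75 × 450 × 2120 = 715.5 kN.
Block shear: shear path 2×[37+1×47] = 2×84 mm, A_gv = 3360, A_nv = 2×(84 − 1.5×20)×20 = 2160 mm²; tension across gage: (42 − 1×20)×20 = 440 mm². R_n = min(0.6×450×2160, 0.6×345×3360) + 1.0×450×440 = min(583.2, 695.52) + 198 = 781.2 kN. φR_n = 0.75 × 781.2 = 585.9 kN.
Governing: min(282.9, 923.4, 715.5, 585.9) = 282.9 kN → bolt shear.

282.9 kN (bolt shear governs)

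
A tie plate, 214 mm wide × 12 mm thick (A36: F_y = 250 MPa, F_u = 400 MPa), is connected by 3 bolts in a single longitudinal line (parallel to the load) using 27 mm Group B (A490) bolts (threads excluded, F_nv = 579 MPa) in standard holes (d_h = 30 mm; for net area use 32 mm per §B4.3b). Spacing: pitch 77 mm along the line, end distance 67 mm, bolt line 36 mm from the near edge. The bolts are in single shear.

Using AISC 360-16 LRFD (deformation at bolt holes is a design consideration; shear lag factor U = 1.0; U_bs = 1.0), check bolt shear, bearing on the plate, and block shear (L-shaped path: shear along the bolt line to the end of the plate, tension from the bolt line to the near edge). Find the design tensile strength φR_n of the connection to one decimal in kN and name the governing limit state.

370.4 kN (block shear governs)

Bolt shear: A_b = π(27)²/4 = 572.56 mm². φR_n = 0.75 × 579 × 572.56 × 3 × 1 = 745.9 kN.
Bearing (12 mm plate, F_u = 400 MPa): end bolts L_c = 67 − 30/2 = 52, R_n = min(1.2×52×12×400, 2.4×27×12×400) = 299.52 kN/bolt; interior L_c = 77 − 30 = 47, R_n = 270.72 kN/bolt. φR_n = 0.75 × (1×299.52 + 2×270.72) = 630.7 kN.
Block shear: shear path 1×[67+2×77] = 1×221 mm, A_gv = 2652, A_nv = 1×(221 − 2.5×32)×12 = 1692 mm²; tension to near edge: (36 − 0.5×32)×12 = 240 mm². R_n = min(0.6×400×1692, 0.6×250×2652) + 1.0×400×240 = min(406.08, 397.8) + 96 = 493.8 kN. φR_n = 0.75 × 493.8 = 370.4 kN.
Governing: min(745.9, 630.7, 370.4) = 370.4 kN → block shear.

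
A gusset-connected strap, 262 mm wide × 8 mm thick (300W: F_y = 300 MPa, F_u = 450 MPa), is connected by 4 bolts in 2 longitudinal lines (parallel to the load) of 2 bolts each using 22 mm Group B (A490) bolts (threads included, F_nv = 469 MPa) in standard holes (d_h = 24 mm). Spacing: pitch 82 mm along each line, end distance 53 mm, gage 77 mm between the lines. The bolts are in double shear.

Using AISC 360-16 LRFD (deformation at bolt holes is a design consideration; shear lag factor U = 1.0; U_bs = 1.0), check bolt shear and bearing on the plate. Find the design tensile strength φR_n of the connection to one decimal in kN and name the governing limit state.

Bolt shear: A_b = π(22)²/4 = 380.13 mm². φR_n = 0.75 × 469 × 380.13 × 4 × 2 = 1069.7 kN.
Bearing (8 mm plate, F_u = 450 MPa): end bolts L_c = 53 − 24/2 = 41, R_n = min(1.2×41×8×450, 2.4×22×8×450) = 177.12 kN/bolt; interior L_c = 82 − 24 = 58, R_n = 190.08 kN/bolt. φR_n = 0.75 × (2×177.12 + 2×190.08) = 550.8 kN.
Governing: min(1069.7, 550.8) = 550.8 kN → bearing.

550.8 kN (bearing governs)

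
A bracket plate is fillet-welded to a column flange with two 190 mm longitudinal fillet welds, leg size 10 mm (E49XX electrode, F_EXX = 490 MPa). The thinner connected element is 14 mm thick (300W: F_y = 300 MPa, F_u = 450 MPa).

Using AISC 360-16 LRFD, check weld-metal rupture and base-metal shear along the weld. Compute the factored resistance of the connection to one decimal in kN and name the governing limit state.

592.4 kN (weld metal governs)

Weld metal: throat = 0.707×10 = 7.07 mm, L = 2×190 = 380 mm. φR_n = 0.75 × 0.6 × 490 × 7.07 × 380 = 592.4 kN.
Base metal shear (14 mm plate): yield φR_n = 1.0×0.6×300×14×380 = 957.6 kN; rupture φR_n = 0.75×0.6×450×14×380 = 1077.3 kN; take 957.6 kN (yield).
Governing: min(592.4, 957.6) = 592.4 kN → weld metal.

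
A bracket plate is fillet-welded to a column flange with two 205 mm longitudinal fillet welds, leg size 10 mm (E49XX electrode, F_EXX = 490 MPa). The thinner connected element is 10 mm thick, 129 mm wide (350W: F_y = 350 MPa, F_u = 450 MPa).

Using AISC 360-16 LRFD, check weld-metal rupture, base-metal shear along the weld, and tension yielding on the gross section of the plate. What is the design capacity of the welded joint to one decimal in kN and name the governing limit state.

Weld metal: throat = 0.707×10 = 7.07 mm, L = 2×205 = 410 mm. φR_n = 0.75 × 0.6 × 490 × 7.07 × 410 = 639.2 kN.
Base metal shear (10 mm plate): yield φR_n = 1.0×0.6×350×10×410 = 861.0 kN; rupture φR_n = 0.75×0.6×450×10×410 = 830.3 kN; take 830.3 kN (rupture).
Tension yield (gross): A_g = 129×10 = 1290 mm². φR_n = 0.90 × 350 × 1290 = 406.4 kN.
Governing: min(639.2, 830.3, 406.4) = 406.4 kN → gross-section yield.

406.4 kN (gross-section yield governs)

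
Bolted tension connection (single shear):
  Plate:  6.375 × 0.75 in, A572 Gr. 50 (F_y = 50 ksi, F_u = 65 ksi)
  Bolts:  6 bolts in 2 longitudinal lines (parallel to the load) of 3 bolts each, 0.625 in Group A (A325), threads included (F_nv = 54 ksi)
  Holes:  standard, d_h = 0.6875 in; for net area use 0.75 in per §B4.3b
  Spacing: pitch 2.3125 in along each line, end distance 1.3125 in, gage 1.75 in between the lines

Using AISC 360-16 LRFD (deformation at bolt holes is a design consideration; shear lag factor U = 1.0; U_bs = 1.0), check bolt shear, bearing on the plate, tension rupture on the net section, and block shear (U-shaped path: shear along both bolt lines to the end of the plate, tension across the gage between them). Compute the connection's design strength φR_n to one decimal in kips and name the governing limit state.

74.6 kips (bolt shear governs)

Bolt shear: A_b = π(0.625)²/4 = 0.3068 in². φR_n = 0.75 × 54 × 0.3068 × 6 × 1 = 74.6 kips.
Bearing (0.75 in plate, F_u = 65 ksi): end bolts L_c = 1.3125 − 0.6875/2 = 0.96875, R_n = min(1.2×0.96875×0.75×65, 2.4×0.625×0.75×65) = 56.672 kips/bolt; interior L_c = 2.3125 − 0.6875 = 1.625, R_n = 73.125 kips/bolt. φR_n = 0.75 × (2×56.672 + 4×73.125) = 304.4 kips.
Tension rupture (net): A_n = (6.375 − 2×0.75)×0.75 = 3.6563 in² (U = 1.0, A_e = A_n). φR_n = 0.75 × 65 × 3.6563 = 178.2 kips.
Block shear: shear path 2×[1.3125+2×2.3125] = 2×5.9375 in, A_gv = 8.9063, A_nv = 2×(5.9375 − 2.5×0.75)×0.75 = 6.0938 in²; tension across gage: (1.75 − 1×0.75)×0.75 = 0.75 in². R_n = min(0.6×65×6.0938, 0.6×50×8.9063) + 1.0×65×0.75 = min(237.66, 267.19) + 48.75 = 286.41 kips. φR_n = 0.75 × 286.41 = 214.8 kips.
Governing: min(74.6, 304.4, 178.2, 214.8) = 74.6 kips → bolt shear.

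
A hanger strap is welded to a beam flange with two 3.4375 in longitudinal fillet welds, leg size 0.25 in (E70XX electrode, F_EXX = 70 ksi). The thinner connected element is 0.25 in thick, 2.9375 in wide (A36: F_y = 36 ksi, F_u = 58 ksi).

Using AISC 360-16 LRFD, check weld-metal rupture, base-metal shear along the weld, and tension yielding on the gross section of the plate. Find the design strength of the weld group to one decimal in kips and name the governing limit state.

Weld metal: throat = 0.707×0.25 = 0.17675 in, L = 2×3.4375 = 6.875 in. φR_n = 0.75 × 0.6 × 70 × 0.17675 × 6.875 = 38.3 kips.
Base metal shear (0.25 in plate): yield φR_n = 1.0×0.6×36×0.25×6.875 = 37.1 kips; rupture φR_n = 0.75×0.6×58×0.25×6.875 = 44.9 kips; take 37.1 kips (yield).
Tension yield (gross): A_g = 2.9375×0.25 = 0.73438 in². φR_n = 0.90 × 36 × 0.73438 = 23.8 kips.
Governing: min(38.3, 37.1, 23.8) = 23.8 kips → gross-section yield.

23.8 kips (gross-section yield governs)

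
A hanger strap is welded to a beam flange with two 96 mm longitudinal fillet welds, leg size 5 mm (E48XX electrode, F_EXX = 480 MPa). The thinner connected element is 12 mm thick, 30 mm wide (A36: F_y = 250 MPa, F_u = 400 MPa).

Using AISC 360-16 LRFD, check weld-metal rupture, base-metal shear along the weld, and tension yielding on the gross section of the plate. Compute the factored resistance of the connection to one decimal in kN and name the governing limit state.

Weld metal: throat = 0.707×5 = 3.535 mm, L = 2×96 = 192 mm. φR_n = 0.75 × 0.6 × 480 × 3.535 × 192 = 146.6 kN.
Base metal shear (12 mm plate): yield φR_n = 1.0×0.6×250×12×192 = 345.6 kN; rupture φR_n = 0.75×0.6×400×12×192 = 414.7 kN; take 345.6 kN (yield).
Tension yield (gross): A_g = 30×12 = 360 mm². φR_n = 0.90 × 250 × 360 = 81.0 kN.
Governing: min(146.6, 345.6, 81.0) = 81.0 kN → gross-section yield.

81.0 kN (gross-section yield governs)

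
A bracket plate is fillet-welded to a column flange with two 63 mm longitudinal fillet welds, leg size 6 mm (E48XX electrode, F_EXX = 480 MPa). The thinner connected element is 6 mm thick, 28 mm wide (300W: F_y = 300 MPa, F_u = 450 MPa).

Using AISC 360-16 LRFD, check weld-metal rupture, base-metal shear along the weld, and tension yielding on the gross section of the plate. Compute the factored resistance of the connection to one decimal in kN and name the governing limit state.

45.4 kN (gross-section yield governs)

Weld metal: throat = 0.707×6 = 4.242 mm, L = 2×63 = 126 mm. φR_n = 0.75 × 0.6 × 480 × 4.242 × 126 = 115.5 kN.
Base metal shear (6 mm plate): yield φR_n = 1.0×0.6×300×6×126 = 136.1 kN; rupture φR_n = 0.75×0.6×450×6×126 = 153.1 kN; take 136.1 kN (yield).
Tension yield (gross): A_g = 28×6 = 168 mm². φR_n = 0.90 × 300 × 168 = 45.4 kN.
Governing: min(115.5, 136.1, 45.4) = 45.4 kN → gross-section yield.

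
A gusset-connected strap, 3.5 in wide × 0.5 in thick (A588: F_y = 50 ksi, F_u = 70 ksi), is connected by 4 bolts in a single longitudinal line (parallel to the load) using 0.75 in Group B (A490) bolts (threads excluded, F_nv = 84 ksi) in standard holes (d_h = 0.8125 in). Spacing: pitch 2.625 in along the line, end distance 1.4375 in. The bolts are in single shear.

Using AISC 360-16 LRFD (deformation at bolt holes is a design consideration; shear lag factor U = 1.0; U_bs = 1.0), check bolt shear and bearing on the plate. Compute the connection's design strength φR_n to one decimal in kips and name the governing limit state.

Bolt shear: A_b = π(0.75)²/4 = 0.44179 in². φR_n = 0.75 × 84 × 0.44179 × 4 × 1 = 111.3 kips.
Bearing (0.5 in plate, F_u = 70 ksi): end bolts L_c = 1.4375 − 0.8125/2 = 1.03125, R_n = min(1.2×1.03125×0.5×70, 2.4×0.75×0.5×70) = 43.313 kips/bolt; interior L_c = 2.625 − 0.8125 = 1.8125, R_n = 63 kips/bolt. φR_n = 0.75 × (1×43.313 + 3×63) = 174.2 kips.
Governing: min(111.3, 174.2) = 111.3 kips → bolt shear.

111.3 kips (bolt shear governs)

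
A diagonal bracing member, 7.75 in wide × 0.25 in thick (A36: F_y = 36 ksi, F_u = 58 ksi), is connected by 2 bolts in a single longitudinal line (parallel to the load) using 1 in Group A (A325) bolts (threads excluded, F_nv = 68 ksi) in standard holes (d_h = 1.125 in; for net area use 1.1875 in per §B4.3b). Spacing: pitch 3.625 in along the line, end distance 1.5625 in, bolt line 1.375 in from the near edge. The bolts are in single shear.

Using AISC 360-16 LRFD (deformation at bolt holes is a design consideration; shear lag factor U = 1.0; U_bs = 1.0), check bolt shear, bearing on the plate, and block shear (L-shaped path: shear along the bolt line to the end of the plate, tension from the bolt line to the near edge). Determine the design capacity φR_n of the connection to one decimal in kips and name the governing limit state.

Bolt shear: A_b = π(1)²/4 = 0.7854 in². φR_n = 0.75 × 68 × 0.7854 × 2 × 1 = 80.1 kips.
Bearing (0.25 in plate, F_u = 58 ksi): end bolts L_c = 1.5625 − 1.125/2 = 1, R_n = min(1.2×1×0.25×58, 2.4×1×0.25×58) = 17.4 kips/bolt; interior L_c = 3.625 − 1.125 = 2.5, R_n = 34.8 kips/bolt. φR_n = 0.75 × (1×17.4 + 1×34.8) = 39.2 kips.
Block shear: shear path 1×[1.5625+1×3.625] = 1×5.1875 in, A_gv = 1.2969, A_nv = 1×(5.1875 − 1.5×1.1875)×0.25 = 0.85156 in²; tension to near edge: (1.375 − 0.5×1.1875)×0.25 = 0.19531 in². R_n = min(0.6×58×0.85156, 0.6×36×1.2969) + 1.0×58×0.19531 = min(29.634, 28.013) + 11.328 = 39.341 kips. φR_n = 0.75 × 39.341 = 29.5 kips.
Governing: min(80.1, 39.2, 29.5) = 29.5 kips → block shear.

29.5 kips (block shear governs)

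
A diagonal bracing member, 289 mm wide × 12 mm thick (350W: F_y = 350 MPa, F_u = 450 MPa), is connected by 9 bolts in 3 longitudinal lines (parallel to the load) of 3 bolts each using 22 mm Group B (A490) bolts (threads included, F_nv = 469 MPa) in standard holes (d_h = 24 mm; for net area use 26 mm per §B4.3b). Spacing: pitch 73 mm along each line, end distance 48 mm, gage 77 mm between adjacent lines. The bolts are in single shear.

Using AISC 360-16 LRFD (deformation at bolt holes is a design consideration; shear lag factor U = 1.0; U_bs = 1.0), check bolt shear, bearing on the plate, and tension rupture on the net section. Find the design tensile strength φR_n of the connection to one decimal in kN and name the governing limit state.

854.6 kN (net-section rupture governs)

Bolt shear: A_b = π(22)²/4 = 380.13 mm². φR_n = 0.75 × 469 × 380.13 × 9 × 1 = 1203.4 kN.
Bearing (12 mm plate, F_u = 450 MPa): end bolts L_c = 48 − 24/2 = 36, R_n = min(1.2×36×12×450, 2.4×22×12×450) = 233.28 kN/bolt; interior L_c = 73 − 24 = 49, R_n = 285.12 kN/bolt. φR_n = 0.75 × (3×233.28 + 6×285.12) = 1807.9 kN.
Tension rupture (net): A_n = (289 − 3×26)×12 = 2532 mm² (U = 1.0, A_e = A_n). φR_n = 0.75 × 450 × 2532 = 854.6 kN.
Governing: min(1203.4, 1807.9, 854.6) = 854.6 kN → net-section rupture.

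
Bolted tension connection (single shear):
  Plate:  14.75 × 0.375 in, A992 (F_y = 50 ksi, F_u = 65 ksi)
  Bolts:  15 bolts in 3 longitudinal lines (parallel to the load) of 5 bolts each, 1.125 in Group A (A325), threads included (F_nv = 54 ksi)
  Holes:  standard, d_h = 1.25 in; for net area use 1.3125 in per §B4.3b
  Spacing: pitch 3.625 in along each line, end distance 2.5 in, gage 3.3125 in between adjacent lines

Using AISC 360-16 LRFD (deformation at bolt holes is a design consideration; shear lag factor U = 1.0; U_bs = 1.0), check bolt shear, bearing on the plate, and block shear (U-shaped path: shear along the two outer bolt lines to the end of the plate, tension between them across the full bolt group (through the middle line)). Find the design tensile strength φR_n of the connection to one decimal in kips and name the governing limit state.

316.5 kips (block shear governs)

Bolt shear: A_b = π(1.125)²/4 = 0.99402 in². φR_n = 0.75 × 54 × 0.99402 × 15 × 1 = 603.9 kips.
Bearing (0.375 in plate, F_u = 65 ksi): end bolts L_c = 2.5 − 1.25/2 = 1.875, R_n = min(1.2×1.875×0.375×65, 2.4×1.125×0.375×65) = 54.844 kips/bolt; interior L_c = 3.625 − 1.25 = 2.375, R_n = 65.813 kips/bolt. φR_n = 0.75 × (3×54.844 + 12×65.813) = 715.7 kips.
Block shear: shear path 2×[2.5+4×3.625] = 2×17 in, A_gv = 12.75, A_nv = 2×(17 − 4.5×1.3125)×0.375 = 8.3203 in²; tension across gage: (6.625 − 2×1.3125)×0.375 = 1.5 in². R_n = min(0.6×65×8.3203, 0.6×50×12.75) + 1.0×65×1.5 = min(324.49, 382.5) + 97.5 = 421.99 kips. φR_n = 0.75 × 421.99 = 316.5 kips.
Governing: min(603.9, 715.7, 316.5) = 316.5 kips → block shear.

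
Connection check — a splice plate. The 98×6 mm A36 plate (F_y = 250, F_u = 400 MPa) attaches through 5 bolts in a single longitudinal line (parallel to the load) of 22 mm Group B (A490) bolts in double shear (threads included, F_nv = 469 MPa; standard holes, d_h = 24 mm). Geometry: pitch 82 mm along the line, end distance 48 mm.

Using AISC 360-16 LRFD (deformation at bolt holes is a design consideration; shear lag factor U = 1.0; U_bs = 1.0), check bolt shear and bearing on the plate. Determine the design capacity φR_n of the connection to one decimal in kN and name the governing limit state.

Bolt shear: A_b = π(22)²/4 = 380.13 mm². φR_n = 0.75 × 469 × 380.13 × 5 × 2 = 1337.1 kN.
Bearing (6 mm plate, F_u = 400 MPa): end bolts L_c = 48 − 24/2 = 36, R_n = min(1.2×36×6×400, 2.4×22×6×400) = 103.68 kN/bolt; interior L_c = 82 − 24 = 58, R_n = 126.72 kN/bolt. φR_n = 0.75 × (1×103.68 + 4×126.72) = 457.9 kN.
Governing: min(1337.1, 457.9) = 457.9 kN → bearing.

457.9 kN (bearing governs)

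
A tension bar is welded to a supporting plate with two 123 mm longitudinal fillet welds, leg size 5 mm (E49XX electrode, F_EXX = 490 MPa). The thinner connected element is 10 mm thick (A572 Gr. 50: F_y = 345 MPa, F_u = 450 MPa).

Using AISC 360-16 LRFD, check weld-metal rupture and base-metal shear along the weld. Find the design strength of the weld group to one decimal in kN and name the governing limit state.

191.7 kN (weld metal governs)

Weld metal: throat = 0.707×5 = 3.535 mm, L = 2×123 = 246 mm. φR_n = 0.75 × 0.6 × 490 × 3.535 × 246 = 191.7 kN.
Base metal shear (10 mm plate): yield φR_n = 1.0×0.6×345×10×246 = 509.2 kN; rupture φR_n = 0.75×0.6×450×10×246 = 498.2 kN; take 498.2 kN (rupture).
Governing: min(191.7, 498.2) = 191.7 kN → weld metal.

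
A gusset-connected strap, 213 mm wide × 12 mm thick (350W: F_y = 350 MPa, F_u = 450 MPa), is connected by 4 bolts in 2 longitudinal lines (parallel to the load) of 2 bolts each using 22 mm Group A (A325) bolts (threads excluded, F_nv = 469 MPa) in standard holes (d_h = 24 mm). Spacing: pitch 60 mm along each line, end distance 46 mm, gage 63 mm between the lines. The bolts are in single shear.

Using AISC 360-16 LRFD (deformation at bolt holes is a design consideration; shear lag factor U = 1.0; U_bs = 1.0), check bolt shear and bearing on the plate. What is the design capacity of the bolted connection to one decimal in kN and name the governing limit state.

Bolt shear: A_b = π(22)²/4 = 380.13 mm². φR_n = 0.75 × 469 × 380.13 × 4 × 1 = 534.8 kN.
Bearing (12 mm plate, F_u = 450 MPa): end bolts L_c = 46 − 24/2 = 34, R_n = min(1.2×34×12×450, 2.4×22×12×450) = 220.32 kN/bolt; interior L_c = 60 − 24 = 36, R_n = 233.28 kN/bolt. φR_n = 0.75 × (2×220.32 + 2×233.28) = 680.4 kN.
Governing: min(534.8, 680.4) = 534.8 kN → bolt shear.

534.8 kN (bolt shear governs)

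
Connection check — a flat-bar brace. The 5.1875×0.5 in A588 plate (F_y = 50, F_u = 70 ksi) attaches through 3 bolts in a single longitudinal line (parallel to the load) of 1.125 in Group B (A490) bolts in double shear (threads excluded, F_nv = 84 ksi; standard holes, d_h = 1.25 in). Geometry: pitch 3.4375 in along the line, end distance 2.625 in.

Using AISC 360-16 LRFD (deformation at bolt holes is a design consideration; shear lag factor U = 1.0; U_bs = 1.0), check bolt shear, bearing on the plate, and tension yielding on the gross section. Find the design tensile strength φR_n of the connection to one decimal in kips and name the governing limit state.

116.7 kips (gross-section yield governs)

Bolt shear: A_b = π(1.125)²/4 = 0.99402 in². φR_n = 0.75 × 84 × 0.99402 × 3 × 2 = 375.7 kips.
Bearing (0.5 in plate, F_u = 70 ksi): end bolts L_c = 2.625 − 1.25/2 = 2, R_n = min(1.2×2×0.5×70, 2.4×1.125×0.5×70) = 84 kips/bolt; interior L_c = 3.4375 − 1.25 = 2.1875, R_n = 91.875 kips/bolt. φR_n = 0.75 × (1×84 + 2×91.875) = 200.8 kips.
Tension yield (gross): A_g = 5.1875×0.5 = 2.5938 in². φR_n = 0.90 × 50 × 2.5938 = 116.7 kips.
Governing: min(375.7, 200.8, 116.7) = 116.7 kips → gross-section yield.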